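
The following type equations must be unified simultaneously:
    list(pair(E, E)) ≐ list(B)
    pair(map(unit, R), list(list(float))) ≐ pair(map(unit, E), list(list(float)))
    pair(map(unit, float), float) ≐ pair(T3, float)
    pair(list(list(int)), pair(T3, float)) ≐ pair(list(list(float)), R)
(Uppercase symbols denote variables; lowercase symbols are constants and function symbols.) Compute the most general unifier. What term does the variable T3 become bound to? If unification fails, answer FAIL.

FAIL

Decompose list/1: pair(E, E) ≐ B.
Bind B := pair(E, E); no other remaining equation mentions B.
Decompose pair/2: map(unit, R) ≐ map(unit, E),  list(list(float)) ≐ list(list(float)).
Decompose map/2: unit ≐ unit,  R ≐ E.
Delete trivial equation unit ≐ unit.
Bind R := E; substituting into the one remaining equation that mentions R gives: pair(list(list(int)), pair(T3, float)) ≐ pair(list(list(float)), E).
Delete trivial equation list(list(float)) ≐ list(list(float)).
Decompose pair/2: map(unit, float) ≐ T3,  float ≐ float.
Bind T3 := map(unit, float); substituting into the one remaining equation that mentions T3 gives: pair(list(list(int)), pair(map(unit, float), float)) ≐ pair(list(list(float)), E).
Delete trivial equation float ≐ float.
Decompose pair/2: list(list(int)) ≐ list(list(float)),  pair(map(unit, float), float) ≐ E.
Decompose list/1: list(int) ≐ list(float).
Decompose list/1: int ≐ float.
Clash: constants int and float differ; no unifier exists.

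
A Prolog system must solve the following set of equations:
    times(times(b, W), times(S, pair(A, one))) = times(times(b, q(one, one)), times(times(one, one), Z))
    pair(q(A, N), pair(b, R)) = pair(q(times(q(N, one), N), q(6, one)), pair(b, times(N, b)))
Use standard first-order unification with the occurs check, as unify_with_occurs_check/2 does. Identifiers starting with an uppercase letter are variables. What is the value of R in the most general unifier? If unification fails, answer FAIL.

times(q(6, one), b)

Decompose times/2: times(b, W) = times(b, q(one, one)),  times(S, pair(A, one)) = times(times(one, one), Z).
Decompose times/2: b = b,  W = q(one, one).
Delete trivial equation b = b.
Bind W := q(one, one); no other remaining equation mentions W.
Decompose times/2: S = times(one, one),  pair(A, one) = Z.
Bind S := times(one, one); no other remaining equation mentions S.
Bind Z := pair(A, one); no other remaining equation mentions Z.
Decompose pair/2: q(A, N) = q(times(q(N, one), N), q(6, one)),  pair(b, R) = pair(b, times(N, b)).
Decompose q/2: A = times(q(N, one), N),  N = q(6, one).
Bind A := times(q(N, one), N); no other remaining equation mentions A. Substituting into the earlier binding gives Z := pair(times(q(N, one), N), one).
Bind N := q(6, one); substituting into the remaining equation gives: pair(b, R) = pair(b, times(q(6, one), b)). Substituting into the earlier bindings gives Z := pair(times(q(q(6, one), one), q(6, one)), one), A := times(q(q(6, one), one), q(6, one)).
Decompose pair/2: b = b,  R = times(q(6, one), b).
Delete trivial equation b = b.
Bind R := times(q(6, one), b).
MGU = { W ↦ q(one, one), S ↦ times(one, one), Z ↦ pair(times(q(q(6, one), one), q(6, one)), one), A ↦ times(q(q(6, one), one), q(6, one)), N ↦ q(6, one), R ↦ times(q(6, one), b) }, so R ↦ times(q(6, one), b).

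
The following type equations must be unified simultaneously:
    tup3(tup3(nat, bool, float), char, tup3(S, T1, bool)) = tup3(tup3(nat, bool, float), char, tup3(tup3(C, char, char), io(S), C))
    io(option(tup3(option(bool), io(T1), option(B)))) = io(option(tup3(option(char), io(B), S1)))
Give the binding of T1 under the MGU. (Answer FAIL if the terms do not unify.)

FAIL

Decompose tup3/3: tup3(nat, bool, float) = tup3(nat, bool, float),  char = char,  tup3(S, T1, bool) = tup3(tup3(C, char, char), io(S), C).
Delete trivial equation tup3(nat, bool, float) = tup3(nat, bool, float).
Delete trivial equation char = char.
Decompose tup3/3: S = tup3(C, char, char),  T1 = io(S),  bool = C.
Bind S := tup3(C, char, char); substituting into the one remaining equation that mentions S gives: T1 = io(tup3(C, char, char)).
Bind T1 := io(tup3(C, char, char)); substituting into the one remaining equation that mentions T1 gives: io(option(tup3(option(bool), io(io(tup3(C, char, char))), option(B)))) = io(option(tup3(option(char), io(B), S1))).
Bind C := bool; substituting into the remaining equation gives: io(option(tup3(option(bool), io(io(tup3(bool, char, char))), option(B)))) = io(option(tup3(option(char), io(B), S1))). Substituting into the earlier bindings gives S := tup3(bool, char, char), T1 := io(tup3(bool, char, char)).
Decompose io/1: option(tup3(option(bool), io(io(tup3(bool, char, char))), option(B))) = option(tup3(option(char), io(B), S1)).
Decompose option/1: tup3(option(bool), io(io(tup3(bool, char, char))), option(B)) = tup3(option(char), io(B), S1).
Decompose tup3/3: option(bool) = option(char),  io(io(tup3(bool, char, char))) = io(B),  option(B) = S1.
Decompose option/1: bool = char.
Clash: constants bool and char differ; no unifier exists.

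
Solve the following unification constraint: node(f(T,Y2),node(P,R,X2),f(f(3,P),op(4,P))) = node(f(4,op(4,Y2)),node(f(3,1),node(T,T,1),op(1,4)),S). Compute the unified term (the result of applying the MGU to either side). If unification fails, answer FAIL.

Decompose node/3: f(T,Y2) = f(4,op(4,Y2)),  node(P,R,X2) = node(f(3,1),node(T,T,1),op(1,4)),  f(f(3,P),op(4,P)) = S.
Decompose f/2: T = 4,  Y2 = op(4,Y2).
Bind T := 4; substituting into the one remaining equation that mentions T gives: node(P,R,X2) = node(f(3,1),node(4,4,1),op(1,4)).
Occurs check fails: Y2 occurs in op(4,Y2); the equation Y2 = op(4,Y2) has no finite solution.

FAIL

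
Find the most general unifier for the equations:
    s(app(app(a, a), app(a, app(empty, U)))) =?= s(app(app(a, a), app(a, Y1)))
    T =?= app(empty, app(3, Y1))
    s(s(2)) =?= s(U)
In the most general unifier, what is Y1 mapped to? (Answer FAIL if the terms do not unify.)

Decompose s/1: app(app(a, a), app(a, app(empty, U))) =?= app(app(a, a), app(a, Y1)).
Decompose app/2: app(a, a) =?= app(a, a),  app(a, app(empty, U)) =?= app(a, Y1).
Delete trivial equation app(a, a) =?= app(a, a).
Decompose app/2: a =?= a,  app(empty, U) =?= Y1.
Delete trivial equation a =?= a.
Bind Y1 := app(empty, U); substituting into the one remaining equation that mentions Y1 gives: T =?= app(empty, app(3, app(empty, U))).
Bind T := app(empty, app(3, app(empty, U))); no other remaining equation mentions T.
Decompose s/1: s(2) =?= U.
Bind U := s(2). Substituting into the earlier bindings gives Y1 := app(empty, s(2)), T := app(empty, app(3, app(empty, s(2)))).
MGU = { Y1 ↦ app(empty, s(2)), T ↦ app(empty, app(3, app(empty, s(2)))), U ↦ s(2) }, so Y1 ↦ app(empty, s(2)).

app(empty, s(2))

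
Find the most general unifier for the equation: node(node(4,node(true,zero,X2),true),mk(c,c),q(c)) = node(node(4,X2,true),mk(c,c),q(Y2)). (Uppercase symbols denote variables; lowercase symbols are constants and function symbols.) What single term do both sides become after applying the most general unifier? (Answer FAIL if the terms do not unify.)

FAIL

Decompose node/3: node(4,node(true,zero,X2),true) = node(4,X2,true),  mk(c,c) = mk(c,c),  q(c) = q(Y2).
Decompose node/3: 4 = 4,  node(true,zero,X2) = X2,  true = true.
Delete trivial equation 4 = 4.
Occurs check fails: X2 occurs in node(true,zero,X2); the equation X2 = node(true,zero,X2) has no finite solution.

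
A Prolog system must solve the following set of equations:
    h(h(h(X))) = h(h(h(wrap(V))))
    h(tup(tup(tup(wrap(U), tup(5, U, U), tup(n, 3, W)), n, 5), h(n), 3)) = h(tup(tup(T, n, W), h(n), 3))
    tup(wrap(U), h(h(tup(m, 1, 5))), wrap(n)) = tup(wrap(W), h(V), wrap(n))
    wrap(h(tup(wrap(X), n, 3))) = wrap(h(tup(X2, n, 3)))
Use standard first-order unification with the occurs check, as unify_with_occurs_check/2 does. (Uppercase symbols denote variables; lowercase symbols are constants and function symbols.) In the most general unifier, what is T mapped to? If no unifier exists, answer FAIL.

Decompose h/1: h(h(X)) = h(h(wrap(V))).
Decompose h/1: h(X) = h(wrap(V)).
Decompose h/1: X = wrap(V).
Bind X := wrap(V); substituting into the one remaining equation that mentions X gives: wrap(h(tup(wrap(wrap(V)), n, 3))) = wrap(h(tup(X2, n, 3))).
Decompose h/1: tup(tup(tup(wrap(U), tup(5, U, U), tup(n, 3, W)), n, 5), h(n), 3) = tup(tup(T, n, W), h(n), 3).
Decompose tup/3: tup(tup(wrap(U), tup(5, U, U), tup(n, 3, W)), n, 5) = tup(T, n, W),  h(n) = h(n),  3 = 3.
Decompose tup/3: tup(wrap(U), tup(5, U, U), tup(n, 3, W)) = T,  n = n,  5 = W.
Bind T := tup(wrap(U), tup(5, U, U), tup(n, 3, W)); no other remaining equation mentions T.
Delete trivial equation n = n.
Bind W := 5; substituting into the one remaining equation that mentions W gives: tup(wrap(U), h(h(tup(m, 1, 5))), wrap(n)) = tup(wrap(5), h(V), wrap(n)). Substituting into the earlier binding gives T := tup(wrap(U), tup(5, U, U), tup(n, 3, 5)).
Delete trivial equation h(n) = h(n).
Delete trivial equation 3 = 3.
Decompose tup/3: wrap(U) = wrap(5),  h(h(tup(m, 1, 5))) = h(V),  wrap(n) = wrap(n).
Decompose wrap/1: U = 5.
Bind U := 5; no other remaining equation mentions U. Substituting into the earlier binding gives T := tup(wrap(5), tup(5, 5, 5), tup(n, 3, 5)).
Decompose h/1: h(tup(m, 1, 5)) = V.
Bind V := h(tup(m, 1, 5)); substituting into the one remaining equation that mentions V gives: wrap(h(tup(wrap(wrap(h(tup(m, 1, 5)))), n, 3))) = wrap(h(tup(X2, n, 3))). Substituting into the earlier binding gives X := wrap(h(tup(m, 1, 5))).
Delete trivial equation wrap(n) = wrap(n).
Decompose wrap/1: h(tup(wrap(wrap(h(tup(m, 1, 5)))), n, 3)) = h(tup(X2, n, 3)).
Decompose h/1: tup(wrap(wrap(h(tup(m, 1, 5)))), n, 3) = tup(X2, n, 3).
Decompose tup/3: wrap(wrap(h(tup(m, 1, 5)))) = X2,  n = n,  3 = 3.
Bind X2 := wrap(wrap(h(tup(m, 1, 5)))); no other remaining equation mentions X2.
Delete trivial equation n = n.
Delete trivial equation 3 = 3.
MGU = { X = wrap(h(tup(m, 1, 5))), T = tup(wrap(5), tup(5, 5, 5), tup(n, 3, 5)), W = 5, U = 5, V = h(tup(m, 1, 5)), X2 = wrap(wrap(h(tup(m, 1, 5)))) }, so T = tup(wrap(5), tup(5, 5, 5), tup(n, 3, 5)).

tup(wrap(5), tup(5, 5, 5), tup(n, 3, 5))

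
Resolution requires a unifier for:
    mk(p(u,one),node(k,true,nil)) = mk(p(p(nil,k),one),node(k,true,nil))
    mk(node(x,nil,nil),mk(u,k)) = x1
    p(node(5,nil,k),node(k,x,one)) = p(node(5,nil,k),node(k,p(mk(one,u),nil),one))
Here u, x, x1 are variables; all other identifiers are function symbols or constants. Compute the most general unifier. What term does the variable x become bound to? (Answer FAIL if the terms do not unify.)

p(mk(one,p(nil,k)),nil)

Decompose mk/2: p(u,one) = p(p(nil,k),one),  node(k,true,nil) = node(k,true,nil).
Decompose p/2: u = p(nil,k),  one = one.
Bind u := p(nil,k); substituting into the 2 remaining equations that mention u gives: mk(node(x,nil,nil),mk(p(nil,k),k)) = x1,  p(node(5,nil,k),node(k,x,one)) = p(node(5,nil,k),node(k,p(mk(one,p(nil,k)),nil),one)).
Delete trivial equation one = one.
Delete trivial equation node(k,true,nil) = node(k,true,nil).
Bind x1 := mk(node(x,nil,nil),mk(p(nil,k),k)); no other remaining equation mentions x1.
Decompose p/2: node(5,nil,k) = node(5,nil,k),  node(k,x,one) = node(k,p(mk(one,p(nil,k)),nil),one).
Delete trivial equation node(5,nil,k) = node(5,nil,k).
Decompose node/3: k = k,  x = p(mk(one,p(nil,k)),nil),  one = one.
Delete trivial equation k = k.
Bind x := p(mk(one,p(nil,k)),nil); no other remaining equation mentions x. Substituting into the earlier binding gives x1 := mk(node(p(mk(one,p(nil,k)),nil),nil,nil),mk(p(nil,k),k)).
Delete trivial equation one = one.
MGU = { u ↦ p(nil,k), x1 ↦ mk(node(p(mk(one,p(nil,k)),nil),nil,nil),mk(p(nil,k),k)), x ↦ p(mk(one,p(nil,k)),nil) }, so x ↦ p(mk(one,p(nil,k)),nil).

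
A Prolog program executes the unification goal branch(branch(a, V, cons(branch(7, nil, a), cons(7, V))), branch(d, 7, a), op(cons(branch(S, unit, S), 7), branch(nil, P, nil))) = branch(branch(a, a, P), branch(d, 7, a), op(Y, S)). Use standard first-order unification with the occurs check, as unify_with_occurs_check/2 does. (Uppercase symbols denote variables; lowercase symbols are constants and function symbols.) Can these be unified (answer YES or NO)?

Decompose branch/3: branch(a, V, cons(branch(7, nil, a), cons(7, V))) = branch(a, a, P),  branch(d, 7, a) = branch(d, 7, a),  op(cons(branch(S, unit, S), 7), branch(nil, P, nil)) = op(Y, S).
Decompose branch/3: a = a,  V = a,  cons(branch(7, nil, a), cons(7, V)) = P.
Delete trivial equation a = a.
Bind V := a; substituting into the one remaining equation that mentions V gives: cons(branch(7, nil, a), cons(7, a)) = P.
Bind P := cons(branch(7, nil, a), cons(7, a)); substituting into the one remaining equation that mentions P gives: op(cons(branch(S, unit, S), 7), branch(nil, cons(branch(7, nil, a), cons(7, a)), nil)) = op(Y, S).
Delete trivial equation branch(d, 7, a) = branch(d, 7, a).
Decompose op/2: cons(branch(S, unit, S), 7) = Y,  branch(nil, cons(branch(7, nil, a), cons(7, a)), nil) = S.
Bind Y := cons(branch(S, unit, S), 7); no other remaining equation mentions Y.
Bind S := branch(nil, cons(branch(7, nil, a), cons(7, a)), nil). Substituting into the earlier binding gives Y := cons(branch(branch(nil, cons(branch(7, nil, a), cons(7, a)), nil), unit, branch(nil, cons(branch(7, nil, a), cons(7, a)), nil)), 7).
No equations remain and no clash or occurs-check failure arose, so a unifier exists.

YES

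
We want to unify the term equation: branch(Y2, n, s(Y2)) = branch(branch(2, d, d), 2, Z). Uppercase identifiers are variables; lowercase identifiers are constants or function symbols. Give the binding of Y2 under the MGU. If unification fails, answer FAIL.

FAIL

Decompose branch/3: Y2 = branch(2, d, d),  n = 2,  s(Y2) = Z.
Bind Y2 := branch(2, d, d); substituting into the one remaining equation that mentions Y2 gives: s(branch(2, d, d)) = Z.
Clash: constants n and 2 differ; no unifier exists.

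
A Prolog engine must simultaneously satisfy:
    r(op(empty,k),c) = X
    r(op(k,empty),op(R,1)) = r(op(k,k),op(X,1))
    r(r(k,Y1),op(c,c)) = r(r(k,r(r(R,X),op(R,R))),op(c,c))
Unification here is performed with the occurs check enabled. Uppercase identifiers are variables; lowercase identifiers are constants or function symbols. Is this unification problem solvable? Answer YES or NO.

NO

Bind X := r(op(empty,k),c); substituting into the remaining equations gives: r(op(k,empty),op(R,1)) = r(op(k,k),op(r(op(empty,k),c),1)),  r(r(k,Y1),op(c,c)) = r(r(k,r(r(R,r(op(empty,k),c)),op(R,R))),op(c,c)).
Decompose r/2: op(k,empty) = op(k,k),  op(R,1) = op(r(op(empty,k),c),1).
Decompose op/2: k = k,  empty = k.
Delete trivial equation k = k.
Clash: constants empty and k differ; no unifier exists.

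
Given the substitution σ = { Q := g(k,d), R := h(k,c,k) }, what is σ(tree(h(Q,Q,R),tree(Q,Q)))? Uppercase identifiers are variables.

Replace each occurrence of Q with g(k,d).
Replace each occurrence of R with h(k,c,k).
Result: tree(h(g(k,d),g(k,d),h(k,c,k)),tree(g(k,d),g(k,d))).

tree(h(g(k,d),g(k,d),h(k,c,k)),tree(g(k,d),g(k,d)))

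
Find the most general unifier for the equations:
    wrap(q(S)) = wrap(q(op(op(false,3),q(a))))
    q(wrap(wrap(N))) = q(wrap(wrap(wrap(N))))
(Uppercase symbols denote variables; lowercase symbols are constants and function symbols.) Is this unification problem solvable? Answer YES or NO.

Decompose wrap/1: q(S) = q(op(op(false,3),q(a))).
Decompose q/1: S = op(op(false,3),q(a)).
Bind S := op(op(false,3),q(a)); no other remaining equation mentions S.
Decompose q/1: wrap(wrap(N)) = wrap(wrap(wrap(N))).
Decompose wrap/1: wrap(N) = wrap(wrap(N)).
Decompose wrap/1: N = wrap(N).
Occurs check fails: N occurs in wrap(N); the equation N = wrap(N) has no finite solution.

NO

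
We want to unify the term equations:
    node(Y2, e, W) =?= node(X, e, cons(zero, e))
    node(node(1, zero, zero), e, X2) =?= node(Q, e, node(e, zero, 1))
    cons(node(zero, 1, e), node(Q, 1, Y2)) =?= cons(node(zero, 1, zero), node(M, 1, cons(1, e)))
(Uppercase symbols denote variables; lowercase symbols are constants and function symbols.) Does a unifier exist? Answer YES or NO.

NO

Decompose node/3: Y2 =?= X,  e =?= e,  W =?= cons(zero, e).
Bind Y2 := X; substituting into the one remaining equation that mentions Y2 gives: cons(node(zero, 1, e), node(Q, 1, X)) =?= cons(node(zero, 1, zero), node(M, 1, cons(1, e))).
Delete trivial equation e =?= e.
Bind W := cons(zero, e); no other remaining equation mentions W.
Decompose node/3: node(1, zero, zero) =?= Q,  e =?= e,  X2 =?= node(e, zero, 1).
Bind Q := node(1, zero, zero); substituting into the one remaining equation that mentions Q gives: cons(node(zero, 1, e), node(node(1, zero, zero), 1, X)) =?= cons(node(zero, 1, zero), node(M, 1, cons(1, e))).
Delete trivial equation e =?= e.
Bind X2 := node(e, zero, 1); no other remaining equation mentions X2.
Decompose cons/2: node(zero, 1, e) =?= node(zero, 1, zero),  node(node(1, zero, zero), 1, X) =?= node(M, 1, cons(1, e)).
Decompose node/3: zero =?= zero,  1 =?= 1,  e =?= zero.
Delete trivial equation zero =?= zero.
Delete trivial equation 1 =?= 1.
Clash: constants e and zero differ; no unifier exists.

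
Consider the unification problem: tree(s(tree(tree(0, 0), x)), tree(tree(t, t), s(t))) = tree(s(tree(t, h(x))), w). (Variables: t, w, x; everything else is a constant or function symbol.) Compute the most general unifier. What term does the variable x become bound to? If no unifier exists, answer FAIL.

FAIL

Decompose tree/2: s(tree(tree(0, 0), x)) = s(tree(t, h(x))),  tree(tree(t, t), s(t)) = w.
Decompose s/1: tree(tree(0, 0), x) = tree(t, h(x)).
Decompose tree/2: tree(0, 0) = t,  x = h(x).
Bind t := tree(0, 0); substituting into the one remaining equation that mentions t gives: tree(tree(tree(0, 0), tree(0, 0)), s(tree(0, 0))) = w.
Occurs check fails: x occurs in h(x); the equation x = h(x) has no finite solution.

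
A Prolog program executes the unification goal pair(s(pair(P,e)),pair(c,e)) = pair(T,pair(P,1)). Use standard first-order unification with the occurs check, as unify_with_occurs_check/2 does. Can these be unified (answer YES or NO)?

NO

Decompose pair/2: s(pair(P,e)) = T,  pair(c,e) = pair(P,1).
Bind T := s(pair(P,e)); no other remaining equation mentions T.
Decompose pair/2: c = P,  e = 1.
Bind P := c; no other remaining equation mentions P. Substituting into the earlier binding gives T := s(pair(c,e)).
Clash: constants e and 1 differ; no unifier exists.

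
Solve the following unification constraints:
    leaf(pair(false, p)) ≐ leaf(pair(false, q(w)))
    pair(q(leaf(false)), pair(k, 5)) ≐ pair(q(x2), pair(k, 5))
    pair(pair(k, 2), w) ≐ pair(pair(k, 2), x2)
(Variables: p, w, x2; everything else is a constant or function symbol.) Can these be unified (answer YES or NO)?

YES

Decompose leaf/1: pair(false, p) ≐ pair(false, q(w)).
Decompose pair/2: false ≐ false,  p ≐ q(w).
Delete trivial equation false ≐ false.
Bind p := q(w); no other remaining equation mentions p.
Decompose pair/2: q(leaf(false)) ≐ q(x2),  pair(k, 5) ≐ pair(k, 5).
Decompose q/1: leaf(false) ≐ x2.
Bind x2 := leaf(false); substituting into the one remaining equation that mentions x2 gives: pair(pair(k, 2), w) ≐ pair(pair(k, 2), leaf(false)).
Delete trivial equation pair(k, 5) ≐ pair(k, 5).
Decompose pair/2: pair(k, 2) ≐ pair(k, 2),  w ≐ leaf(false).
Delete trivial equation pair(k, 2) ≐ pair(k, 2).
Bind w := leaf(false). Substituting into the earlier binding gives p := q(leaf(false)).
No equations remain and no clash or occurs-check failure arose, so a unifier exists.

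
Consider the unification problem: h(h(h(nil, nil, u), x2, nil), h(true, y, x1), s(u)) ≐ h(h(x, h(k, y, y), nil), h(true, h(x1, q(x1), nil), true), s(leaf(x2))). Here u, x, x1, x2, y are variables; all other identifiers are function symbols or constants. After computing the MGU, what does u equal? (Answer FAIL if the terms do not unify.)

leaf(h(k, h(true, q(true), nil), h(true, q(true), nil)))

Decompose h/3: h(h(nil, nil, u), x2, nil) ≐ h(x, h(k, y, y), nil),  h(true, y, x1) ≐ h(true, h(x1, q(x1), nil), true),  s(u) ≐ s(leaf(x2)).
Decompose h/3: h(nil, nil, u) ≐ x,  x2 ≐ h(k, y, y),  nil ≐ nil.
Bind x := h(nil, nil, u); no other remaining equation mentions x.
Bind x2 := h(k, y, y); substituting into the one remaining equation that mentions x2 gives: s(u) ≐ s(leaf(h(k, y, y))).
Delete trivial equation nil ≐ nil.
Decompose h/3: true ≐ true,  y ≐ h(x1, q(x1), nil),  x1 ≐ true.
Delete trivial equation true ≐ true.
Bind y := h(x1, q(x1), nil); substituting into the one remaining equation that mentions y gives: s(u) ≐ s(leaf(h(k, h(x1, q(x1), nil), h(x1, q(x1), nil)))). Substituting into the earlier binding gives x2 := h(k, h(x1, q(x1), nil), h(x1, q(x1), nil)).
Bind x1 := true; substituting into the remaining equation gives: s(u) ≐ s(leaf(h(k, h(true, q(true), nil), h(true, q(true), nil)))). Substituting into the earlier bindings gives x2 := h(k, h(true, q(true), nil), h(true, q(true), nil)), y := h(true, q(true), nil).
Decompose s/1: u ≐ leaf(h(k, h(true, q(true), nil), h(true, q(true), nil))).
Bind u := leaf(h(k, h(true, q(true), nil), h(true, q(true), nil))). Substituting into the earlier binding gives x := h(nil, nil, leaf(h(k, h(true, q(true), nil), h(true, q(true), nil)))).
MGU = { x := h(nil, nil, leaf(h(k, h(true, q(true), nil), h(true, q(true), nil)))), x2 := h(k, h(true, q(true), nil), h(true, q(true), nil)), y := h(true, q(true), nil), x1 := true, u := leaf(h(k, h(true, q(true), nil), h(true, q(true), nil))) }, so u := leaf(h(k, h(true, q(true), nil), h(true, q(true), nil))).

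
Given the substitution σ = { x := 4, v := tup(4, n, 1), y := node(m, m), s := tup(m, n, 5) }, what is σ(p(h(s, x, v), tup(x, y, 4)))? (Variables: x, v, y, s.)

p(h(tup(m, n, 5), 4, tup(4, n, 1)), tup(4, node(m, m), 4))

Replace each occurrence of x with 4.
Replace each occurrence of v with tup(4, n, 1).
Replace each occurrence of y with node(m, m).
Replace each occurrence of s with tup(m, n, 5).
Result: p(h(tup(m, n, 5), 4, tup(4, n, 1)), tup(4, node(m, m), 4)).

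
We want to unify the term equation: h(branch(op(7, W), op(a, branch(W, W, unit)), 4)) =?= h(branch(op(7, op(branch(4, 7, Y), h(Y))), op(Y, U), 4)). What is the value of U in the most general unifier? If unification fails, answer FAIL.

branch(op(branch(4, 7, a), h(a)), op(branch(4, 7, a), h(a)), unit)

Decompose h/1: branch(op(7, W), op(a, branch(W, W, unit)), 4) =?= branch(op(7, op(branch(4, 7, Y), h(Y))), op(Y, U), 4).
Decompose branch/3: op(7, W) =?= op(7, op(branch(4, 7, Y), h(Y))),  op(a, branch(W, W, unit)) =?= op(Y, U),  4 =?= 4.
Decompose op/2: 7 =?= 7,  W =?= op(branch(4, 7, Y), h(Y)).
Delete trivial equation 7 =?= 7.
Bind W := op(branch(4, 7, Y), h(Y)); substituting into the one remaining equation that mentions W gives: op(a, branch(op(branch(4, 7, Y), h(Y)), op(branch(4, 7, Y), h(Y)), unit)) =?= op(Y, U).
Decompose op/2: a =?= Y,  branch(op(branch(4, 7, Y), h(Y)), op(branch(4, 7, Y), h(Y)), unit) =?= U.
Bind Y := a; substituting into the one remaining equation that mentions Y gives: branch(op(branch(4, 7, a), h(a)), op(branch(4, 7, a), h(a)), unit) =?= U. Substituting into the earlier binding gives W := op(branch(4, 7, a), h(a)).
Bind U := branch(op(branch(4, 7, a), h(a)), op(branch(4, 7, a), h(a)), unit); no other remaining equation mentions U.
Delete trivial equation 4 =?= 4.
MGU = { W -> op(branch(4, 7, a), h(a)), Y -> a, U -> branch(op(branch(4, 7, a), h(a)), op(branch(4, 7, a), h(a)), unit) }, so U -> branch(op(branch(4, 7, a), h(a)), op(branch(4, 7, a), h(a)), unit).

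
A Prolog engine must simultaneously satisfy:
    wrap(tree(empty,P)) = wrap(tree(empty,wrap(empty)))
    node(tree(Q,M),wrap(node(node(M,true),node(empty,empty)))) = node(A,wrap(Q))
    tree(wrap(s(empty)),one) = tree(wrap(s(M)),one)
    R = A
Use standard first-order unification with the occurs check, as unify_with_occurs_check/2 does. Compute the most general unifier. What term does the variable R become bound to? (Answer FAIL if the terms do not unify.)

Decompose wrap/1: tree(empty,P) = tree(empty,wrap(empty)).
Decompose tree/2: empty = empty,  P = wrap(empty).
Delete trivial equation empty = empty.
Bind P := wrap(empty); no other remaining equation mentions P.
Decompose node/2: tree(Q,M) = A,  wrap(node(node(M,true),node(empty,empty))) = wrap(Q).
Bind A := tree(Q,M); substituting into the one remaining equation that mentions A gives: R = tree(Q,M).
Decompose wrap/1: node(node(M,true),node(empty,empty)) = Q.
Bind Q := node(node(M,true),node(empty,empty)); substituting into the one remaining equation that mentions Q gives: R = tree(node(node(M,true),node(empty,empty)),M). Substituting into the earlier binding gives A := tree(node(node(M,true),node(empty,empty)),M).
Decompose tree/2: wrap(s(empty)) = wrap(s(M)),  one = one.
Decompose wrap/1: s(empty) = s(M).
Decompose s/1: empty = M.
Bind M := empty; substituting into the one remaining equation that mentions M gives: R = tree(node(node(empty,true),node(empty,empty)),empty). Substituting into the earlier bindings gives A := tree(node(node(empty,true),node(empty,empty)),empty), Q := node(node(empty,true),node(empty,empty)).
Delete trivial equation one = one.
Bind R := tree(node(node(empty,true),node(empty,empty)),empty).
MGU = { P ↦ wrap(empty), A ↦ tree(node(node(empty,true),node(empty,empty)),empty), Q ↦ node(node(empty,true),node(empty,empty)), M ↦ empty, R ↦ tree(node(node(empty,true),node(empty,empty)),empty) }, so R ↦ tree(node(node(empty,true),node(empty,empty)),empty).

tree(node(node(empty,true),node(empty,empty)),empty)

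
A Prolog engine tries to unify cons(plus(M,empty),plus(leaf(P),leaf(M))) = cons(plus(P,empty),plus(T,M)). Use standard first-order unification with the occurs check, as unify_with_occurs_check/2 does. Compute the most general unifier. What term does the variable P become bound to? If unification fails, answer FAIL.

FAIL

Decompose cons/2: plus(M,empty) = plus(P,empty),  plus(leaf(P),leaf(M)) = plus(T,M).
Decompose plus/2: M = P,  empty = empty.
Bind M := P; substituting into the one remaining equation that mentions M gives: plus(leaf(P),leaf(P)) = plus(T,P).
Delete trivial equation empty = empty.
Decompose plus/2: leaf(P) = T,  leaf(P) = P.
Bind T := leaf(P); no other remaining equation mentions T.
Occurs check fails: P occurs in leaf(P); the equation P = leaf(P) has no finite solution.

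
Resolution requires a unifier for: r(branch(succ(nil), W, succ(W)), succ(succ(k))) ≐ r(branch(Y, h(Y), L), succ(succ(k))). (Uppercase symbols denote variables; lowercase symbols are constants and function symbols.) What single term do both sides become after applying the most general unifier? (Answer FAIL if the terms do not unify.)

Decompose r/2: branch(succ(nil), W, succ(W)) ≐ branch(Y, h(Y), L),  succ(succ(k)) ≐ succ(succ(k)).
Decompose branch/3: succ(nil) ≐ Y,  W ≐ h(Y),  succ(W) ≐ L.
Bind Y := succ(nil); substituting into the one remaining equation that mentions Y gives: W ≐ h(succ(nil)).
Bind W := h(succ(nil)); substituting into the one remaining equation that mentions W gives: succ(h(succ(nil))) ≐ L.
Bind L := succ(h(succ(nil))); no other remaining equation mentions L.
Delete trivial equation succ(succ(k)) ≐ succ(succ(k)).
Applying the MGU to either side gives r(branch(succ(nil), h(succ(nil)), succ(h(succ(nil)))), succ(succ(k))).

r(branch(succ(nil), h(succ(nil)), succ(h(succ(nil)))), succ(succ(k)))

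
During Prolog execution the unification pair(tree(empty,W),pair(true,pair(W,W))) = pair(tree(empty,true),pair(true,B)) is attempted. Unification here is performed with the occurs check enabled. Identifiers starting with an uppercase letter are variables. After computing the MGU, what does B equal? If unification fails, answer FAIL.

pair(true,true)

Decompose pair/2: tree(empty,W) = tree(empty,true),  pair(true,pair(W,W)) = pair(true,B).
Decompose tree/2: empty = empty,  W = true.
Delete trivial equation empty = empty.
Bind W := true; substituting into the remaining equation gives: pair(true,pair(true,true)) = pair(true,B).
Decompose pair/2: true = true,  pair(true,true) = B.
Delete trivial equation true = true.
Bind B := pair(true,true).
MGU = { W -> true, B -> pair(true,true) }, so B -> pair(true,true).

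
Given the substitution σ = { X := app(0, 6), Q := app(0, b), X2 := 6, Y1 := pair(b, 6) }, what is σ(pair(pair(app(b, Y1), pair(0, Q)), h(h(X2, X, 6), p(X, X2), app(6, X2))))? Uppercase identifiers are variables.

pair(pair(app(b, pair(b, 6)), pair(0, app(0, b))), h(h(6, app(0, 6), 6), p(app(0, 6), 6), app(6, 6)))

Replace each occurrence of X with app(0, 6).
Replace each occurrence of Q with app(0, b).
Replace each occurrence of X2 with 6.
Replace each occurrence of Y1 with pair(b, 6).
Result: pair(pair(app(b, pair(b, 6)), pair(0, app(0, b))), h(h(6, app(0, 6), 6), p(app(0, 6), 6), app(6, 6))).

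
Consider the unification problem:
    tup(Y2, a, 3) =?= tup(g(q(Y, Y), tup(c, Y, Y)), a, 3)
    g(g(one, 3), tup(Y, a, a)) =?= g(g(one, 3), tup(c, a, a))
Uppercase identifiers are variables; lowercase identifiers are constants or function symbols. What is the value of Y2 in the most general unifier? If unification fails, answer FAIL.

Decompose tup/3: Y2 =?= g(q(Y, Y), tup(c, Y, Y)),  a =?= a,  3 =?= 3.
Bind Y2 := g(q(Y, Y), tup(c, Y, Y)); no other remaining equation mentions Y2.
Delete trivial equation a =?= a.
Delete trivial equation 3 =?= 3.
Decompose g/2: g(one, 3) =?= g(one, 3),  tup(Y, a, a) =?= tup(c, a, a).
Delete trivial equation g(one, 3) =?= g(one, 3).
Decompose tup/3: Y =?= c,  a =?= a,  a =?= a.
Bind Y := c; no other remaining equation mentions Y. Substituting into the earlier binding gives Y2 := g(q(c, c), tup(c, c, c)).
Delete trivial equation a =?= a.
Delete trivial equation a =?= a.
MGU = { Y2 ↦ g(q(c, c), tup(c, c, c)), Y ↦ c }, so Y2 ↦ g(q(c, c), tup(c, c, c)).

g(q(c, c), tup(c, c, c))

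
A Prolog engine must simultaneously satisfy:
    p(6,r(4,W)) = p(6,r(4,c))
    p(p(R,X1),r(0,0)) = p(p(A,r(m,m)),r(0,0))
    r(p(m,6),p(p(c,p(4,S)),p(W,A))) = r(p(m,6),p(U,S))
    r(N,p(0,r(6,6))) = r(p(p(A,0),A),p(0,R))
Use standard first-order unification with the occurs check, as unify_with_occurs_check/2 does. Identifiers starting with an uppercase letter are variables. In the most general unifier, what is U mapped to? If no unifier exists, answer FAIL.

Decompose p/2: 6 = 6,  r(4,W) = r(4,c).
Delete trivial equation 6 = 6.
Decompose r/2: 4 = 4,  W = c.
Delete trivial equation 4 = 4.
Bind W := c; substituting into the one remaining equation that mentions W gives: r(p(m,6),p(p(c,p(4,S)),p(c,A))) = r(p(m,6),p(U,S)).
Decompose p/2: p(R,X1) = p(A,r(m,m)),  r(0,0) = r(0,0).
Decompose p/2: R = A,  X1 = r(m,m).
Bind R := A; substituting into the one remaining equation that mentions R gives: r(N,p(0,r(6,6))) = r(p(p(A,0),A),p(0,A)).
Bind X1 := r(m,m); no other remaining equation mentions X1.
Delete trivial equation r(0,0) = r(0,0).
Decompose r/2: p(m,6) = p(m,6),  p(p(c,p(4,S)),p(c,A)) = p(U,S).
Delete trivial equation p(m,6) = p(m,6).
Decompose p/2: p(c,p(4,S)) = U,  p(c,A) = S.
Bind U := p(c,p(4,S)); no other remaining equation mentions U.
Bind S := p(c,A); no other remaining equation mentions S. Substituting into the earlier binding gives U := p(c,p(4,p(c,A))).
Decompose r/2: N = p(p(A,0),A),  p(0,r(6,6)) = p(0,A).
Bind N := p(p(A,0),A); no other remaining equation mentions N.
Decompose p/2: 0 = 0,  r(6,6) = A.
Delete trivial equation 0 = 0.
Bind A := r(6,6). Substituting into the earlier bindings gives R := r(6,6), U := p(c,p(4,p(c,r(6,6)))), S := p(c,r(6,6)), N := p(p(r(6,6),0),r(6,6)).
MGU = { W = c, R = r(6,6), X1 = r(m,m), U = p(c,p(4,p(c,r(6,6)))), S = p(c,r(6,6)), N = p(p(r(6,6),0),r(6,6)), A = r(6,6) }, so U = p(c,p(4,p(c,r(6,6)))).

p(c,p(4,p(c,r(6,6))))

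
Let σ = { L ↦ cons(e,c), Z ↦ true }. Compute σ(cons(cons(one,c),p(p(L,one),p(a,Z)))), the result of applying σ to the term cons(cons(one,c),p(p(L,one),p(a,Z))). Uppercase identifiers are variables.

Replace each occurrence of L with cons(e,c).
Replace each occurrence of Z with true.
Result: cons(cons(one,c),p(p(cons(e,c),one),p(a,true))).

cons(cons(one,c),p(p(cons(e,c),one),p(a,true)))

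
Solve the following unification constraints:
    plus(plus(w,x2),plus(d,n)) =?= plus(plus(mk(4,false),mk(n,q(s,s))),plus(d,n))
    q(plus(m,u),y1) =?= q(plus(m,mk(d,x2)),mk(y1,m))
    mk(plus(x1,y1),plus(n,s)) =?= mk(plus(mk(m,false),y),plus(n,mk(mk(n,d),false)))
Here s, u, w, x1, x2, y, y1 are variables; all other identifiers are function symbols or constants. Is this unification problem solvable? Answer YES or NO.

Decompose plus/2: plus(w,x2) =?= plus(mk(4,false),mk(n,q(s,s))),  plus(d,n) =?= plus(d,n).
Decompose plus/2: w =?= mk(4,false),  x2 =?= mk(n,q(s,s)).
Bind w := mk(4,false); no other remaining equation mentions w.
Bind x2 := mk(n,q(s,s)); substituting into the one remaining equation that mentions x2 gives: q(plus(m,u),y1) =?= q(plus(m,mk(d,mk(n,q(s,s)))),mk(y1,m)).
Delete trivial equation plus(d,n) =?= plus(d,n).
Decompose q/2: plus(m,u) =?= plus(m,mk(d,mk(n,q(s,s)))),  y1 =?= mk(y1,m).
Decompose plus/2: m =?= m,  u =?= mk(d,mk(n,q(s,s))).
Delete trivial equation m =?= m.
Bind u := mk(d,mk(n,q(s,s))); no other remaining equation mentions u.
Occurs check fails: y1 occurs in mk(y1,m); the equation y1 =?= mk(y1,m) has no finite solution.

NO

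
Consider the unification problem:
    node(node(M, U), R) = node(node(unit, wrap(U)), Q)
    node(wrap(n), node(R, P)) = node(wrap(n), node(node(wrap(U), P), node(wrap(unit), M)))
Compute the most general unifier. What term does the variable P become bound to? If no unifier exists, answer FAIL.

Decompose node/2: node(M, U) = node(unit, wrap(U)),  R = Q.
Decompose node/2: M = unit,  U = wrap(U).
Bind M := unit; substituting into the one remaining equation that mentions M gives: node(wrap(n), node(R, P)) = node(wrap(n), node(node(wrap(U), P), node(wrap(unit), unit))).
Occurs check fails: U occurs in wrap(U); the equation U = wrap(U) has no finite solution.

FAIL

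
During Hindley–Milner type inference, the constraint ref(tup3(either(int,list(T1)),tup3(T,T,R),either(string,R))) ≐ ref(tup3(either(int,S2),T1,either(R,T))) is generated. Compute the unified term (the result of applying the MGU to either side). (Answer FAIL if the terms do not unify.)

ref(tup3(either(int,list(tup3(string,string,string))),tup3(string,string,string),either(string,string)))

Decompose ref/1: tup3(either(int,list(T1)),tup3(T,T,R),either(string,R)) ≐ tup3(either(int,S2),T1,either(R,T)).
Decompose tup3/3: either(int,list(T1)) ≐ either(int,S2),  tup3(T,T,R) ≐ T1,  either(string,R) ≐ either(R,T).
Decompose either/2: int ≐ int,  list(T1) ≐ S2.
Delete trivial equation int ≐ int.
Bind S2 := list(T1); no other remaining equation mentions S2.
Bind T1 := tup3(T,T,R); no other remaining equation mentions T1. Substituting into the earlier binding gives S2 := list(tup3(T,T,R)).
Decompose either/2: string ≐ R,  R ≐ T.
Bind R := string; substituting into the remaining equation gives: string ≐ T. Substituting into the earlier bindings gives S2 := list(tup3(T,T,string)), T1 := tup3(T,T,string).
Bind T := string. Substituting into the earlier bindings gives S2 := list(tup3(string,string,string)), T1 := tup3(string,string,string).
Applying the MGU to either side gives ref(tup3(either(int,list(tup3(string,string,string))),tup3(string,string,string),either(string,string))).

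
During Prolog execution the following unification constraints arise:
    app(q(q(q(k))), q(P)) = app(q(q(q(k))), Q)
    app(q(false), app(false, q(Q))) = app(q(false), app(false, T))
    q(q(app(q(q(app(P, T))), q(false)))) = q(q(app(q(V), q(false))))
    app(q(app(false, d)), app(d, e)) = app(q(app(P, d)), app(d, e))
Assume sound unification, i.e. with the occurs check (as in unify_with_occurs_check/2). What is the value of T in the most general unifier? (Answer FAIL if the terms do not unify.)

q(q(false))

Decompose app/2: q(q(q(k))) = q(q(q(k))),  q(P) = Q.
Delete trivial equation q(q(q(k))) = q(q(q(k))).
Bind Q := q(P); substituting into the one remaining equation that mentions Q gives: app(q(false), app(false, q(q(P)))) = app(q(false), app(false, T)).
Decompose app/2: q(false) = q(false),  app(false, q(q(P))) = app(false, T).
Delete trivial equation q(false) = q(false).
Decompose app/2: false = false,  q(q(P)) = T.
Delete trivial equation false = false.
Bind T := q(q(P)); substituting into the one remaining equation that mentions T gives: q(q(app(q(q(app(P, q(q(P))))), q(false)))) = q(q(app(q(V), q(false)))).
Decompose q/1: q(app(q(q(app(P, q(q(P))))), q(false))) = q(app(q(V), q(false))).
Decompose q/1: app(q(q(app(P, q(q(P))))), q(false)) = app(q(V), q(false)).
Decompose app/2: q(q(app(P, q(q(P))))) = q(V),  q(false) = q(false).
Decompose q/1: q(app(P, q(q(P)))) = V.
Bind V := q(app(P, q(q(P)))); no other remaining equation mentions V.
Delete trivial equation q(false) = q(false).
Decompose app/2: q(app(false, d)) = q(app(P, d)),  app(d, e) = app(d, e).
Decompose q/1: app(false, d) = app(P, d).
Decompose app/2: false = P,  d = d.
Bind P := false; no other remaining equation mentions P. Substituting into the earlier bindings gives Q := q(false), T := q(q(false)), V := q(app(false, q(q(false)))).
Delete trivial equation d = d.
Delete trivial equation app(d, e) = app(d, e).
MGU = { Q = q(false), T = q(q(false)), V = q(app(false, q(q(false)))), P = false }, so T = q(q(false)).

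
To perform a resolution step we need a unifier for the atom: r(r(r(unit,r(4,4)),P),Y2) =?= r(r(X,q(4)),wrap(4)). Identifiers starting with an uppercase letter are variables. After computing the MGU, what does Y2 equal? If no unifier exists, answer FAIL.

wrap(4)

Decompose r/2: r(r(unit,r(4,4)),P) =?= r(X,q(4)),  Y2 =?= wrap(4).
Decompose r/2: r(unit,r(4,4)) =?= X,  P =?= q(4).
Bind X := r(unit,r(4,4)); no other remaining equation mentions X.
Bind P := q(4); no other remaining equation mentions P.
Bind Y2 := wrap(4).
MGU = { X ↦ r(unit,r(4,4)), P ↦ q(4), Y2 ↦ wrap(4) }, so Y2 ↦ wrap(4).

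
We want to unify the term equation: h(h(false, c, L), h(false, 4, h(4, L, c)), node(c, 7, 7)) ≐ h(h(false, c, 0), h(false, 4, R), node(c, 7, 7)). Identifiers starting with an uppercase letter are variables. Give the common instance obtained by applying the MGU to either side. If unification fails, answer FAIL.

Decompose h/3: h(false, c, L) ≐ h(false, c, 0),  h(false, 4, h(4, L, c)) ≐ h(false, 4, R),  node(c, 7, 7) ≐ node(c, 7, 7).
Decompose h/3: false ≐ false,  c ≐ c,  L ≐ 0.
Delete trivial equation false ≐ false.
Delete trivial equation c ≐ c.
Bind L := 0; substituting into the one remaining equation that mentions L gives: h(false, 4, h(4, 0, c)) ≐ h(false, 4, R).
Decompose h/3: false ≐ false,  4 ≐ 4,  h(4, 0, c) ≐ R.
Delete trivial equation false ≐ false.
Delete trivial equation 4 ≐ 4.
Bind R := h(4, 0, c); no other remaining equation mentions R.
Delete trivial equation node(c, 7, 7) ≐ node(c, 7, 7).
Applying the MGU to either side gives h(h(false, c, 0), h(false, 4, h(4, 0, c)), node(c, 7, 7)).

h(h(false, c, 0), h(false, 4, h(4, 0, c)), node(c, 7, 7))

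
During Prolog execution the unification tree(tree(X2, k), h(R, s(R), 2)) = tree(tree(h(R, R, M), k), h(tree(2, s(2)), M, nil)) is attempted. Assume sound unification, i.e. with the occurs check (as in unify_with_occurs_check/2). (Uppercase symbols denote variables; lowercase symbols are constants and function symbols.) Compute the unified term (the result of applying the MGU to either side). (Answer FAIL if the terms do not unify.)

FAIL

Decompose tree/2: tree(X2, k) = tree(h(R, R, M), k),  h(R, s(R), 2) = h(tree(2, s(2)), M, nil).
Decompose tree/2: X2 = h(R, R, M),  k = k.
Bind X2 := h(R, R, M); no other remaining equation mentions X2.
Delete trivial equation k = k.
Decompose h/3: R = tree(2, s(2)),  s(R) = M,  2 = nil.
Bind R := tree(2, s(2)); substituting into the one remaining equation that mentions R gives: s(tree(2, s(2))) = M. Substituting into the earlier binding gives X2 := h(tree(2, s(2)), tree(2, s(2)), M).
Bind M := s(tree(2, s(2))); no other remaining equation mentions M. Substituting into the earlier binding gives X2 := h(tree(2, s(2)), tree(2, s(2)), s(tree(2, s(2)))).
Clash: constants 2 and nil differ; no unifier exists.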